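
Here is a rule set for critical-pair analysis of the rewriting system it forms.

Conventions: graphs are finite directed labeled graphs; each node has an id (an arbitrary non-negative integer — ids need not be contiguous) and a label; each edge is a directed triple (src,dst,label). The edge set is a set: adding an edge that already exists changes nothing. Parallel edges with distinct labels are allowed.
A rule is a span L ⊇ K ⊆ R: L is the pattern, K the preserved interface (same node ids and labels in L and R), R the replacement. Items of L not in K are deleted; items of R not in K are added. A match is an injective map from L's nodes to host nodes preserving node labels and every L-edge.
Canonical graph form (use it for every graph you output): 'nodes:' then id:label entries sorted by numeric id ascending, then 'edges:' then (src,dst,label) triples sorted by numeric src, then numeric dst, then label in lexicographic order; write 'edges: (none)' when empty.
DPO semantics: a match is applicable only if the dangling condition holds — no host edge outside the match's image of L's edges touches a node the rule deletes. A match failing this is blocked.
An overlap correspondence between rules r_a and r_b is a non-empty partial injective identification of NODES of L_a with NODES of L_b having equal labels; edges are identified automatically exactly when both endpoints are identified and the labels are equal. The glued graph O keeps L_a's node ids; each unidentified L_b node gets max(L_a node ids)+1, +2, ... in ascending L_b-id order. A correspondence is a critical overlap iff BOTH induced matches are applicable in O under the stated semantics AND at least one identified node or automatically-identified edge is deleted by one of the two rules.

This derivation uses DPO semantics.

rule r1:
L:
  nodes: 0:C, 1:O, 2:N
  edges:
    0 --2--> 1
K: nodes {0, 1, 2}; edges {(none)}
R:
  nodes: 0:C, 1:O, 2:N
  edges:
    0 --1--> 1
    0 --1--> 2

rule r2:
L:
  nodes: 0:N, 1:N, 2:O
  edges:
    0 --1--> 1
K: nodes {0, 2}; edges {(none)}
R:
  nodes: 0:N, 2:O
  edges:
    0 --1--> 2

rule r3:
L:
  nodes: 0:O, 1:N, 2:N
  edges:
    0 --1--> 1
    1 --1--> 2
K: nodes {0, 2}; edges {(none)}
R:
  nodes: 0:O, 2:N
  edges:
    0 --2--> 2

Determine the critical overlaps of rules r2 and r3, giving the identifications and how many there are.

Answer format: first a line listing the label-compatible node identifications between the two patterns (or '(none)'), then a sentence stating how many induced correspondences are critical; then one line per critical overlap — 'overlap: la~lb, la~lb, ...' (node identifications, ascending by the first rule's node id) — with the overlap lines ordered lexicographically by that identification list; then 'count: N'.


label-compatible node identifications between L(r2) and L(r3): 0~1, 0~2, 1~1, 1~2, 2~0
2 of the induced correspondences are critical overlaps of r2 and r3.
overlap: 0~1, 1~2
overlap: 0~1, 1~2, 2~0
count: 2


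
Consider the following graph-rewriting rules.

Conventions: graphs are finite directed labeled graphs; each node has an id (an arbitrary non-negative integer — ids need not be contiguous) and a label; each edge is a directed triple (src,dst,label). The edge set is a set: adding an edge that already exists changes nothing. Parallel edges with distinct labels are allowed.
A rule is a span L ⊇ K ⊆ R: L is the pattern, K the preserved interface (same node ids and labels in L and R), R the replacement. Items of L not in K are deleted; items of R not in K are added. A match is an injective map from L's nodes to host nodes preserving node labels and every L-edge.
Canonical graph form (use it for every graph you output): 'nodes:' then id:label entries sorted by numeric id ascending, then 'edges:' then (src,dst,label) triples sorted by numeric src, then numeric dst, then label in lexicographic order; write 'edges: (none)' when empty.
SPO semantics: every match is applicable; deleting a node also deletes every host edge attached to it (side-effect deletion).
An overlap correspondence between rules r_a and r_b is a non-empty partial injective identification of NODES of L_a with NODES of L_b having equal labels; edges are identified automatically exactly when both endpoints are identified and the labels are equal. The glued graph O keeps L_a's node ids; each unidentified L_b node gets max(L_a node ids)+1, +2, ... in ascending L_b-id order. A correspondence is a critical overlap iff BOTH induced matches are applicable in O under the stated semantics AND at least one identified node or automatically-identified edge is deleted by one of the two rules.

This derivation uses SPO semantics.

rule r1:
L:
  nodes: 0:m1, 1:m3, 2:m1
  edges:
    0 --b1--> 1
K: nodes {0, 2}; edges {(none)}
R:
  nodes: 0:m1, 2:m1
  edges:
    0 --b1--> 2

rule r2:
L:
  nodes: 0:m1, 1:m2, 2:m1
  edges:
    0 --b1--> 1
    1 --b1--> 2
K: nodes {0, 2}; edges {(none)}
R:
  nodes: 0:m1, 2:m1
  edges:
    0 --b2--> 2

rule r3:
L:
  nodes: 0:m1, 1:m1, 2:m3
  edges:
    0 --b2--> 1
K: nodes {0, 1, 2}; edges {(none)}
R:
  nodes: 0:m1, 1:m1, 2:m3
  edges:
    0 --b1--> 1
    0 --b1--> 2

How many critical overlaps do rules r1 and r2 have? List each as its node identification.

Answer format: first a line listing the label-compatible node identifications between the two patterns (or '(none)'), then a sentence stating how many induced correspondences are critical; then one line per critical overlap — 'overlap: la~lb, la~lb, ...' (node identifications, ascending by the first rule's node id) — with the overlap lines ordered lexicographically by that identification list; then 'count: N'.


label-compatible node identifications between L(r1) and L(r2): 0~0, 0~2, 2~0, 2~2
0 of the induced correspondences are critical overlaps of r1 and r2.
count: 0


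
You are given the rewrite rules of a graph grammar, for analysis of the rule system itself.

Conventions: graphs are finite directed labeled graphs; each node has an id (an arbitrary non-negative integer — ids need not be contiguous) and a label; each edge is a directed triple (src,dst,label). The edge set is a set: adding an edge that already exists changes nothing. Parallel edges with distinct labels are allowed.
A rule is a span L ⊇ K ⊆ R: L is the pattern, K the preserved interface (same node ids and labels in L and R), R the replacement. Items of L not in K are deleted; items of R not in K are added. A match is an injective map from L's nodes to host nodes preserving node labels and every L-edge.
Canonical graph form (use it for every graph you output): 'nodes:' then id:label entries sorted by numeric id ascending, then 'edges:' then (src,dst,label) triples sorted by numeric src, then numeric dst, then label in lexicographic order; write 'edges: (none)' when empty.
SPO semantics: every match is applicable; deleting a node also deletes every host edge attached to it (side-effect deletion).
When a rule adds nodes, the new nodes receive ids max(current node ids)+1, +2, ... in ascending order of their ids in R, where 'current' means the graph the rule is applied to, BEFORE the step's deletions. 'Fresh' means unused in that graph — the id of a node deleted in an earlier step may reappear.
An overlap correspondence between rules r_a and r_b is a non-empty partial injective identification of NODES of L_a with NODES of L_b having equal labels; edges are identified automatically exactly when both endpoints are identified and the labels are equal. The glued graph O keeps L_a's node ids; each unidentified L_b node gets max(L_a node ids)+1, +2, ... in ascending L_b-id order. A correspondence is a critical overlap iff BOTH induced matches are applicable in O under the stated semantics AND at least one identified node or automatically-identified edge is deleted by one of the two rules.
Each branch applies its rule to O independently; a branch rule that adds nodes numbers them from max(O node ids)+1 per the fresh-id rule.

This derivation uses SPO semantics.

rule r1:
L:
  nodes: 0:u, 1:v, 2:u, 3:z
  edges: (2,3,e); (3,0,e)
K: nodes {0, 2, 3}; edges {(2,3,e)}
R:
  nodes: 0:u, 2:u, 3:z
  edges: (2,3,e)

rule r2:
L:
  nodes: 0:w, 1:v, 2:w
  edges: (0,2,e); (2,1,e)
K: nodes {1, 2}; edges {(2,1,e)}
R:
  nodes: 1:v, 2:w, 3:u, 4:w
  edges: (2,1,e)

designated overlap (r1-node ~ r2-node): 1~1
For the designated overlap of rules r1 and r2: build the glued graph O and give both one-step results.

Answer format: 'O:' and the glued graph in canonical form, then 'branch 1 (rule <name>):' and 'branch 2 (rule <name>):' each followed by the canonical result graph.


O:
nodes: 0:u, 1:v, 2:u, 3:z, 4:w, 5:w
edges: (2,3,e); (3,0,e); (4,5,e); (5,1,e)
branch 1 (rule r1):
nodes: 0:u, 2:u, 3:z, 4:w, 5:w
edges: (2,3,e); (4,5,e)
branch 2 (rule r2):
nodes: 0:u, 1:v, 2:u, 3:z, 5:w, 6:u, 7:w
edges: (2,3,e); (3,0,e); (5,1,e)


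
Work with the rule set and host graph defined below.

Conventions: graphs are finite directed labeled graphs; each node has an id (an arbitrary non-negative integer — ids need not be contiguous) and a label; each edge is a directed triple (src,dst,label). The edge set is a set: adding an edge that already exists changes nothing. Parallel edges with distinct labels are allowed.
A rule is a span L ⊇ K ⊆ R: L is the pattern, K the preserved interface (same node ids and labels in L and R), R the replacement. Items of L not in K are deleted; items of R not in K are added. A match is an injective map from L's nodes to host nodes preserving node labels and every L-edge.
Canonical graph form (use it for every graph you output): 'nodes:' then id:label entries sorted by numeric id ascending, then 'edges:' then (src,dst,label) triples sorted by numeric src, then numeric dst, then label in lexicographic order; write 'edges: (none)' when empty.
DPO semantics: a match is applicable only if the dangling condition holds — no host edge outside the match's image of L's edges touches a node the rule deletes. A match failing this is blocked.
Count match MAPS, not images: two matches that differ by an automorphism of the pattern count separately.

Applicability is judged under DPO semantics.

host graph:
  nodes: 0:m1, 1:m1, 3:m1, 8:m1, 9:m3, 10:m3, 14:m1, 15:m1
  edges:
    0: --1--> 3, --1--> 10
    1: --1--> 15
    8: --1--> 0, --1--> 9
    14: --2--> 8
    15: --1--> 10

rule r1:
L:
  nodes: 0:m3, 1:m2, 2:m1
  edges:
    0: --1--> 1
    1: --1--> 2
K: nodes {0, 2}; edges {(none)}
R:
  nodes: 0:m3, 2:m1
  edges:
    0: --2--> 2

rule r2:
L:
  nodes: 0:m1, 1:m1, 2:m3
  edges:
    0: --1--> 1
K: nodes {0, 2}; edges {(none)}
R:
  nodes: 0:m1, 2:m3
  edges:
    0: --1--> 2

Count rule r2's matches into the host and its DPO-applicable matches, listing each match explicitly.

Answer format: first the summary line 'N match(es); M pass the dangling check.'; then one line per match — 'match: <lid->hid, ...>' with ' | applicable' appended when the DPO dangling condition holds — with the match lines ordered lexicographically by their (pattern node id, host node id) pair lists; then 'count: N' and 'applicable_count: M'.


6 match(es); 2 pass the dangling check.
match: 0->0, 1->3, 2->9 | applicable
match: 0->0, 1->3, 2->10 | applicable
match: 0->1, 1->15, 2->9
match: 0->1, 1->15, 2->10
match: 0->8, 1->0, 2->9
match: 0->8, 1->0, 2->10
count: 6
applicable_count: 2


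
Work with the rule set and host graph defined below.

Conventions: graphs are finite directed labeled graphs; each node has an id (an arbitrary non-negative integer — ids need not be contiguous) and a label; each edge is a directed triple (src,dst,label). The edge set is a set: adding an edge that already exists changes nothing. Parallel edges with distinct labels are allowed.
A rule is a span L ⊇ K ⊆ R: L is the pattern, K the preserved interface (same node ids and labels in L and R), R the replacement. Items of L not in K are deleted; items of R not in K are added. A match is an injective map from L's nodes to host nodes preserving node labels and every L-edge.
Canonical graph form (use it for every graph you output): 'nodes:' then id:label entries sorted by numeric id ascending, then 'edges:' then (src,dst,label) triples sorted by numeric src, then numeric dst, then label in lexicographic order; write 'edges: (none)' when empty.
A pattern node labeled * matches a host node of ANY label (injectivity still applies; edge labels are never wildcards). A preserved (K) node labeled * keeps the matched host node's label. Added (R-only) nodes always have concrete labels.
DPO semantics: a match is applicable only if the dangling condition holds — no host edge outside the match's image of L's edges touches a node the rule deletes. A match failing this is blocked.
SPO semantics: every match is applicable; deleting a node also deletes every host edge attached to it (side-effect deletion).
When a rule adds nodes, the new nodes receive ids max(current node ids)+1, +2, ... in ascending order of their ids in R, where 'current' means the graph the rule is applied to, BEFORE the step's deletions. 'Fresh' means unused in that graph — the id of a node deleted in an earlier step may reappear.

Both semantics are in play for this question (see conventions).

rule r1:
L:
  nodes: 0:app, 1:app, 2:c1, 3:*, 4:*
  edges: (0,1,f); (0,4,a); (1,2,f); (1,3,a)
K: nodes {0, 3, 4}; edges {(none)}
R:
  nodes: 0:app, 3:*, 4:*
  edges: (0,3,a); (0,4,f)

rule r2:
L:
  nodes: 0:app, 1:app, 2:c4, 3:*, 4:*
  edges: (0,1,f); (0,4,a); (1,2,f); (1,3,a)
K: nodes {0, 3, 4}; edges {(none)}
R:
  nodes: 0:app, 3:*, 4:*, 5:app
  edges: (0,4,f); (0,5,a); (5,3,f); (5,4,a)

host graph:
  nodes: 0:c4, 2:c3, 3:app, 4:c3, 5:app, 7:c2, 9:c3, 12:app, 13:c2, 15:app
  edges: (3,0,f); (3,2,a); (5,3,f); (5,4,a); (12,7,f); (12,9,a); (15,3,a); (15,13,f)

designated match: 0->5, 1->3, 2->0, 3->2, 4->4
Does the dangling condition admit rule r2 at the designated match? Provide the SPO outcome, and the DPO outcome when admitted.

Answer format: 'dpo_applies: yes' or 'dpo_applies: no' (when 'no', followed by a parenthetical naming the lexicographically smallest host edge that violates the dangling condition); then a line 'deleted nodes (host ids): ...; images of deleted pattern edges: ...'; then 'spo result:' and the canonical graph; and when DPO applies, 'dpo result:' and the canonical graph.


dpo_applies: no
(the rule deletes node 3, which keeps host edge (15,3,a) outside the match image — the dangling condition fails, DPO blocks; SPO proceeds and side-deletes such edges)
deleted nodes (host ids): 0, 3; images of deleted pattern edges: (3,0,f); (3,2,a); (5,3,f); (5,4,a)
spo result:
nodes: 2:c3, 4:c3, 5:app, 7:c2, 9:c3, 12:app, 13:c2, 15:app, 16:app
edges: (5,4,f); (5,16,a); (12,7,f); (12,9,a); (15,13,f); (16,2,f); (16,4,a)


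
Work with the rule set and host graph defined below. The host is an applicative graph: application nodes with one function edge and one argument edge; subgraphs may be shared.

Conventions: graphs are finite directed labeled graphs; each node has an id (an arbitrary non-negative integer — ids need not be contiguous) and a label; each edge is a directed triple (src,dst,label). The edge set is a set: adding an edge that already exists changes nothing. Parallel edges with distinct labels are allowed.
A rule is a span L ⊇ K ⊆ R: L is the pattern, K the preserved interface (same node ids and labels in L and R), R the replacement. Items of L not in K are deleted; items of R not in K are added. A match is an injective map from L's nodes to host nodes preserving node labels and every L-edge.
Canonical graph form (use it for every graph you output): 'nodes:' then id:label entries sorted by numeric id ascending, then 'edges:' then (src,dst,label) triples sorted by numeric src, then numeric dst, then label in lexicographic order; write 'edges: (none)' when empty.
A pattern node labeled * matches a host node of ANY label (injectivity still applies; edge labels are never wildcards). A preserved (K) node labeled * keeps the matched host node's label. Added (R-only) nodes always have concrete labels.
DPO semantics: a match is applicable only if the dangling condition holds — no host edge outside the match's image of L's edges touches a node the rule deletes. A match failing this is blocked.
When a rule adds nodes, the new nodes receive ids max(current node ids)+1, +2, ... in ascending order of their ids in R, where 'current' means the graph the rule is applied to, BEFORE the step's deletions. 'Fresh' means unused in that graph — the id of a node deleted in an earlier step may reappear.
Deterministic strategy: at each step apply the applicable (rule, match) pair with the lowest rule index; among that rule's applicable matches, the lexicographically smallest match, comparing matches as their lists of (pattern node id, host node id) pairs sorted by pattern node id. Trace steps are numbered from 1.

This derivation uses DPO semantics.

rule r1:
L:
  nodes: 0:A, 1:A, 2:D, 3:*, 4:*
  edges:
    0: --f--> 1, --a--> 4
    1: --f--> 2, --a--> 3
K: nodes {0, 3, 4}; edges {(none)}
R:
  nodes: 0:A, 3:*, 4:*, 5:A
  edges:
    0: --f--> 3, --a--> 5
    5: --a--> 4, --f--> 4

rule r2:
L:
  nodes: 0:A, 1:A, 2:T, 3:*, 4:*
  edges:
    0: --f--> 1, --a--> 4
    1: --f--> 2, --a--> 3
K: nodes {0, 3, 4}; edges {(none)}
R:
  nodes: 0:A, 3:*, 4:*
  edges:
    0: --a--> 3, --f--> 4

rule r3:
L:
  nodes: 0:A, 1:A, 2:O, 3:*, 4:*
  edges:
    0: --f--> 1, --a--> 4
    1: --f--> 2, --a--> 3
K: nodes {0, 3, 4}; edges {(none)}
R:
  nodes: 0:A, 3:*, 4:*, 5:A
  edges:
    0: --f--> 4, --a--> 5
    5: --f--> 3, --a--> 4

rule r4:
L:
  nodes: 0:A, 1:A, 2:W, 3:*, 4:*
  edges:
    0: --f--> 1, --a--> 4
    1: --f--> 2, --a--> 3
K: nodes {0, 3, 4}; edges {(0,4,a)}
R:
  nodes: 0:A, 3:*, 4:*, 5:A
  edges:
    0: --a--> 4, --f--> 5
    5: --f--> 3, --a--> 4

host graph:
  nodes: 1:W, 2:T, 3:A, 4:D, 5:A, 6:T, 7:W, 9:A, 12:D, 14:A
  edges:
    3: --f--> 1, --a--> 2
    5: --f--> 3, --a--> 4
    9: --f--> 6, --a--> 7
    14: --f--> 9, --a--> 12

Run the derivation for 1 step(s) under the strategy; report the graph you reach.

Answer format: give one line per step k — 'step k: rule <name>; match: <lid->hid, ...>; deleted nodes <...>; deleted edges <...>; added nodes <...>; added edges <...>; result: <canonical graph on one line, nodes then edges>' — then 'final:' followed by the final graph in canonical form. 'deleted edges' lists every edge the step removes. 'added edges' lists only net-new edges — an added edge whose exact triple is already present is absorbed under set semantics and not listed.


step 1: rule r2; match: 0->14, 1->9, 2->6, 3->7, 4->12; deleted nodes 6, 9; deleted edges (9,6,f); (9,7,a); (14,9,f); (14,12,a); added nodes (none); added edges (14,7,a); (14,12,f); result: nodes: 1:W, 2:T, 3:A, 4:D, 5:A, 7:W, 12:D, 14:A edges: (3,1,f); (3,2,a); (5,3,f); (5,4,a); (14,7,a); (14,12,f)
final:
nodes: 1:W, 2:T, 3:A, 4:D, 5:A, 7:W, 12:D, 14:A
edges: (3,1,f); (3,2,a); (5,3,f); (5,4,a); (14,7,a); (14,12,f)


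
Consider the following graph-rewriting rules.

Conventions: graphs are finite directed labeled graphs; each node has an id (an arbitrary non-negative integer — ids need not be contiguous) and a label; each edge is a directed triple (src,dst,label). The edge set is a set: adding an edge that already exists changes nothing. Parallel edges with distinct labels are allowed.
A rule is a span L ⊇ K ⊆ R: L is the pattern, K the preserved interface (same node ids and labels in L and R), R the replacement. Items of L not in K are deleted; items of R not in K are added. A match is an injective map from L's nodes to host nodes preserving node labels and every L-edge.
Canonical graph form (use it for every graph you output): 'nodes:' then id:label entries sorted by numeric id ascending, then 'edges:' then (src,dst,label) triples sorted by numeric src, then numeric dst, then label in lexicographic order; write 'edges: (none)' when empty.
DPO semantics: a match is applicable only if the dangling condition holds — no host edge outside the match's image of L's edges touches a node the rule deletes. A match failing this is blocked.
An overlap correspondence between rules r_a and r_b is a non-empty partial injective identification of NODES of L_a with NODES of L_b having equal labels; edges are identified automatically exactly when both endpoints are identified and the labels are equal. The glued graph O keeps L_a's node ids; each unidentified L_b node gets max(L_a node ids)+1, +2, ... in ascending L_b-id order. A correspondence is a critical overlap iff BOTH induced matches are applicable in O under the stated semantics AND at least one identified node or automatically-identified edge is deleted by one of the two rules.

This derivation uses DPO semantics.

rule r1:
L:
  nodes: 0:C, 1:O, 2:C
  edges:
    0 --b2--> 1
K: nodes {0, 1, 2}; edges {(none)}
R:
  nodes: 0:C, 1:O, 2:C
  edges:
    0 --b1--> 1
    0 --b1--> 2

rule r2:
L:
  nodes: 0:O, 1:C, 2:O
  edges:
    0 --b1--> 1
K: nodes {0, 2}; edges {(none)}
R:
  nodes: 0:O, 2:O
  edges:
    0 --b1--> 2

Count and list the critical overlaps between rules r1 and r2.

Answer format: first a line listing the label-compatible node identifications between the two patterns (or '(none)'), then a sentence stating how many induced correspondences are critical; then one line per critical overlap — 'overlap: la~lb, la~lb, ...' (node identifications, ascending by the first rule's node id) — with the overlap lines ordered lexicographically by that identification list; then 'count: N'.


label-compatible node identifications between L(r1) and L(r2): 0~1, 1~0, 1~2, 2~1
3 of the induced correspondences are critical overlaps of r1 and r2.
overlap: 1~0, 2~1
overlap: 1~2, 2~1
overlap: 2~1
count: 3


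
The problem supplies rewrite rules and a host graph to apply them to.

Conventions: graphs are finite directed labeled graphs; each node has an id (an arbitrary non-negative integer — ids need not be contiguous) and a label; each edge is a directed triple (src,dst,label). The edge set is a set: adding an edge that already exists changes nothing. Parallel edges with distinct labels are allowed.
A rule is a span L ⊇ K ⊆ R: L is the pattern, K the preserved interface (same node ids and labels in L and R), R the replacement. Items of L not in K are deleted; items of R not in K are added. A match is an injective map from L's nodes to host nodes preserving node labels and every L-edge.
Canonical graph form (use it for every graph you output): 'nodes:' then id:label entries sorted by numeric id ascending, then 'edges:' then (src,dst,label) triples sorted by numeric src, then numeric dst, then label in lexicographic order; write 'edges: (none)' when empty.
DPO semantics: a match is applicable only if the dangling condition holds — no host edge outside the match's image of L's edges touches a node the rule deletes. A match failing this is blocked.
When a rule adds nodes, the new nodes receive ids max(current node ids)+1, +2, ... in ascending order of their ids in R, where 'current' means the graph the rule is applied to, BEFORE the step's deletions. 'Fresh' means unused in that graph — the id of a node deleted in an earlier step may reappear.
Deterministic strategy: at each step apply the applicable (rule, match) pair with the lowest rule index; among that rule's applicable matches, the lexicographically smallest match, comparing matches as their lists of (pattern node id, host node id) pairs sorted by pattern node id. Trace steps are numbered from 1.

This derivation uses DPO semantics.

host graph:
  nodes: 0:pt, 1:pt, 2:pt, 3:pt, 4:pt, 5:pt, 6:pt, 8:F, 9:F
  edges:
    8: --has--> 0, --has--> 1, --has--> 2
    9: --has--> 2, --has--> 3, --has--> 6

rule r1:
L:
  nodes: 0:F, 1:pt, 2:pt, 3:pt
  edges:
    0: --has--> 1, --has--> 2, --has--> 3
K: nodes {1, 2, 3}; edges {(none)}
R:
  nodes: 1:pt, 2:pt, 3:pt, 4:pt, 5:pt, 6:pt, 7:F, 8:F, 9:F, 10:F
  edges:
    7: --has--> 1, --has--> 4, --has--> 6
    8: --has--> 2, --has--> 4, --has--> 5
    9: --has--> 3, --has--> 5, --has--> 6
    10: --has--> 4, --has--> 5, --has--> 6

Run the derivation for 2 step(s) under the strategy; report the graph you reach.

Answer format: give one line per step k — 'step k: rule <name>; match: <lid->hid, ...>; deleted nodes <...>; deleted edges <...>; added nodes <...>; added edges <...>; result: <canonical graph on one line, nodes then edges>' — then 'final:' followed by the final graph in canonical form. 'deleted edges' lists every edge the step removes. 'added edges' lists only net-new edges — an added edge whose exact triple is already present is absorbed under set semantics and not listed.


step 1: rule r1; match: 0->8, 1->0, 2->1, 3->2; deleted nodes 8; deleted edges (8,0,has); (8,1,has); (8,2,has); added nodes 10, 11, 12, 13, 14, 15, 16; added edges (13,0,has); (13,10,has); (13,12,has); (14,1,has); (14,10,has); (14,11,has); (15,2,has); (15,11,has); (15,12,has); (16,10,has); (16,11,has); (16,12,has); result: nodes: 0:pt, 1:pt, 2:pt, 3:pt, 4:pt, 5:pt, 6:pt, 9:F, 10:pt, 11:pt, 12:pt, 13:F, 14:F, 15:F, 16:F edges: (9,2,has); (9,3,has); (9,6,has); (13,0,has); (13,10,has); (13,12,has); (14,1,has); (14,10,has); (14,11,has); (15,2,has); (15,11,has); (15,12,has); (16,10,has); (16,11,has); (16,12,has)
step 2: rule r1; match: 0->9, 1->2, 2->3, 3->6; deleted nodes 9; deleted edges (9,2,has); (9,3,has); (9,6,has); added nodes 17, 18, 19, 20, 21, 22, 23; added edges (20,2,has); (20,17,has); (20,19,has); (21,3,has); (21,17,has); (21,18,has); (22,6,has); (22,18,has); (22,19,has); (23,17,has); (23,18,has); (23,19,has); result: nodes: 0:pt, 1:pt, 2:pt, 3:pt, 4:pt, 5:pt, 6:pt, 10:pt, 11:pt, 12:pt, 13:F, 14:F, 15:F, 16:F, 17:pt, 18:pt, 19:pt, 20:F, 21:F, 22:F, 23:F edges: (13,0,has); (13,10,has); (13,12,has); (14,1,has); (14,10,has); (14,11,has); (15,2,has); (15,11,has); (15,12,has); (16,10,has); (16,11,has); (16,12,has); (20,2,has); (20,17,has); (20,19,has); (21,3,has); (21,17,has); (21,18,has); (22,6,has); (22,18,has); (22,19,has); (23,17,has); (23,18,has); (23,19,has)
final:
nodes: 0:pt, 1:pt, 2:pt, 3:pt, 4:pt, 5:pt, 6:pt, 10:pt, 11:pt, 12:pt, 13:F, 14:F, 15:F, 16:F, 17:pt, 18:pt, 19:pt, 20:F, 21:F, 22:F, 23:F
edges: (13,0,has); (13,10,has); (13,12,has); (14,1,has); (14,10,has); (14,11,has); (15,2,has); (15,11,has); (15,12,has); (16,10,has); (16,11,has); (16,12,has); (20,2,has); (20,17,has); (20,19,has); (21,3,has); (21,17,has); (21,18,has); (22,6,has); (22,18,has); (22,19,has); (23,17,has); (23,18,has); (23,19,has)


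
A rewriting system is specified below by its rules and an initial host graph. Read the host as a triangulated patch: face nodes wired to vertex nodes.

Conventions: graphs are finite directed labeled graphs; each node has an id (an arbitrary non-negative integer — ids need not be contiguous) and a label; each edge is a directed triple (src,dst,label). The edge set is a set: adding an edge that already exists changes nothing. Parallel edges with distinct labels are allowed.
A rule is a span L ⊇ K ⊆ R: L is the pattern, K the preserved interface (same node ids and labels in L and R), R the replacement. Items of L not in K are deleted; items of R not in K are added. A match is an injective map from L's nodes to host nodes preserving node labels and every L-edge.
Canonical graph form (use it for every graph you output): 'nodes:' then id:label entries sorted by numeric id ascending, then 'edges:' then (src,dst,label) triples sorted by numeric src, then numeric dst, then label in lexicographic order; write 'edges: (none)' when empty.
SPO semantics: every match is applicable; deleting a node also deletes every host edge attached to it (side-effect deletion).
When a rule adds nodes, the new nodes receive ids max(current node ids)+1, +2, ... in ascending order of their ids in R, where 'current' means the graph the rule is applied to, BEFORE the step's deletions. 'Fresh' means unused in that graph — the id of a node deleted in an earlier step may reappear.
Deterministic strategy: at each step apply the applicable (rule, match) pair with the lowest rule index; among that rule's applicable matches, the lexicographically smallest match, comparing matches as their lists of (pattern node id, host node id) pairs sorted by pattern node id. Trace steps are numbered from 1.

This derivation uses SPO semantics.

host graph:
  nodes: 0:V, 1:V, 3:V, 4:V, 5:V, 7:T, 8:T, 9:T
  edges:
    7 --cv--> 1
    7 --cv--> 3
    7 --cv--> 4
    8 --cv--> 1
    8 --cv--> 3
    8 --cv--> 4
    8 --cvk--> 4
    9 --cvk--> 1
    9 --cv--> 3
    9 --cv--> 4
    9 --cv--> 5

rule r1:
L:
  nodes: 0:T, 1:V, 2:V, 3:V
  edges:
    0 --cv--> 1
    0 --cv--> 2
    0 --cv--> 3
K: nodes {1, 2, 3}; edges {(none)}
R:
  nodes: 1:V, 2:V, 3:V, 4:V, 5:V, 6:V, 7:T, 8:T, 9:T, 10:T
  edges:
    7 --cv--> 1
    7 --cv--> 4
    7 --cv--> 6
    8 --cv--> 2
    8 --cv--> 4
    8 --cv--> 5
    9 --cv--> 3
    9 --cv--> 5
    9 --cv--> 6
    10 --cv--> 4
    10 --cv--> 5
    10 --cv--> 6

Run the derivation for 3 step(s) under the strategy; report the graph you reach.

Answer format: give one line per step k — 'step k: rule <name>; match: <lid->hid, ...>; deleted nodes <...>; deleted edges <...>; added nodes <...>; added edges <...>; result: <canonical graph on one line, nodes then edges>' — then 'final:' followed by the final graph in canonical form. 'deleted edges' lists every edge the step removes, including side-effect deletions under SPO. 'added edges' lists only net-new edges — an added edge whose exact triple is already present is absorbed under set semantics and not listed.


step 1: rule r1; match: 0->7, 1->1, 2->3, 3->4; deleted nodes 7; deleted edges (7,1,cv); (7,3,cv); (7,4,cv); added nodes 10, 11, 12, 13, 14, 15, 16; added edges (13,1,cv); (13,10,cv); (13,12,cv); (14,3,cv); (14,10,cv); (14,11,cv); (15,4,cv); (15,11,cv); (15,12,cv); (16,10,cv); (16,11,cv); (16,12,cv); result: nodes: 0:V, 1:V, 3:V, 4:V, 5:V, 8:T, 9:T, 10:V, 11:V, 12:V, 13:T, 14:T, 15:T, 16:T edges: (8,1,cv); (8,3,cv); (8,4,cv); (8,4,cvk); (9,1,cvk); (9,3,cv); (9,4,cv); (9,5,cv); (13,1,cv); (13,10,cv); (13,12,cv); (14,3,cv); (14,10,cv); (14,11,cv); (15,4,cv); (15,11,cv); (15,12,cv); (16,10,cv); (16,11,cv); (16,12,cv)
step 2: rule r1; match: 0->8, 1->1, 2->3, 3->4; deleted nodes 8; deleted edges (8,1,cv); (8,3,cv); (8,4,cv); (8,4,cvk); added nodes 17, 18, 19, 20, 21, 22, 23; added edges (20,1,cv); (20,17,cv); (20,19,cv); (21,3,cv); (21,17,cv); (21,18,cv); (22,4,cv); (22,18,cv); (22,19,cv); (23,17,cv); (23,18,cv); (23,19,cv); result: nodes: 0:V, 1:V, 3:V, 4:V, 5:V, 9:T, 10:V, 11:V, 12:V, 13:T, 14:T, 15:T, 16:T, 17:V, 18:V, 19:V, 20:T, 21:T, 22:T, 23:T edges: (9,1,cvk); (9,3,cv); (9,4,cv); (9,5,cv); (13,1,cv); (13,10,cv); (13,12,cv); (14,3,cv); (14,10,cv); (14,11,cv); (15,4,cv); (15,11,cv); (15,12,cv); (16,10,cv); (16,11,cv); (16,12,cv); (20,1,cv); (20,17,cv); (20,19,cv); (21,3,cv); (21,17,cv); (21,18,cv); (22,4,cv); (22,18,cv); (22,19,cv); (23,17,cv); (23,18,cv); (23,19,cv)
step 3: rule r1; match: 0->9, 1->3, 2->4, 3->5; deleted nodes 9; deleted edges (9,1,cvk); (9,3,cv); (9,4,cv); (9,5,cv); added nodes 24, 25, 26, 27, 28, 29, 30; added edges (27,3,cv); (27,24,cv); (27,26,cv); (28,4,cv); (28,24,cv); (28,25,cv); (29,5,cv); (29,25,cv); (29,26,cv); (30,24,cv); (30,25,cv); (30,26,cv); result: nodes: 0:V, 1:V, 3:V, 4:V, 5:V, 10:V, 11:V, 12:V, 13:T, 14:T, 15:T, 16:T, 17:V, 18:V, 19:V, 20:T, 21:T, 22:T, 23:T, 24:V, 25:V, 26:V, 27:T, 28:T, 29:T, 30:T edges: (13,1,cv); (13,10,cv); (13,12,cv); (14,3,cv); (14,10,cv); (14,11,cv); (15,4,cv); (15,11,cv); (15,12,cv); (16,10,cv); (16,11,cv); (16,12,cv); (20,1,cv); (20,17,cv); (20,19,cv); (21,3,cv); (21,17,cv); (21,18,cv); (22,4,cv); (22,18,cv); (22,19,cv); (23,17,cv); (23,18,cv); (23,19,cv); (27,3,cv); (27,24,cv); (27,26,cv); (28,4,cv); (28,24,cv); (28,25,cv); (29,5,cv); (29,25,cv); (29,26,cv); (30,24,cv); (30,25,cv); (30,26,cv)
final:
nodes: 0:V, 1:V, 3:V, 4:V, 5:V, 10:V, 11:V, 12:V, 13:T, 14:T, 15:T, 16:T, 17:V, 18:V, 19:V, 20:T, 21:T, 22:T, 23:T, 24:V, 25:V, 26:V, 27:T, 28:T, 29:T, 30:T
edges: (13,1,cv); (13,10,cv); (13,12,cv); (14,3,cv); (14,10,cv); (14,11,cv); (15,4,cv); (15,11,cv); (15,12,cv); (16,10,cv); (16,11,cv); (16,12,cv); (20,1,cv); (20,17,cv); (20,19,cv); (21,3,cv); (21,17,cv); (21,18,cv); (22,4,cv); (22,18,cv); (22,19,cv); (23,17,cv); (23,18,cv); (23,19,cv); (27,3,cv); (27,24,cv); (27,26,cv); (28,4,cv); (28,24,cv); (28,25,cv); (29,5,cv); (29,25,cv); (29,26,cv); (30,24,cv); (30,25,cv); (30,26,cv)


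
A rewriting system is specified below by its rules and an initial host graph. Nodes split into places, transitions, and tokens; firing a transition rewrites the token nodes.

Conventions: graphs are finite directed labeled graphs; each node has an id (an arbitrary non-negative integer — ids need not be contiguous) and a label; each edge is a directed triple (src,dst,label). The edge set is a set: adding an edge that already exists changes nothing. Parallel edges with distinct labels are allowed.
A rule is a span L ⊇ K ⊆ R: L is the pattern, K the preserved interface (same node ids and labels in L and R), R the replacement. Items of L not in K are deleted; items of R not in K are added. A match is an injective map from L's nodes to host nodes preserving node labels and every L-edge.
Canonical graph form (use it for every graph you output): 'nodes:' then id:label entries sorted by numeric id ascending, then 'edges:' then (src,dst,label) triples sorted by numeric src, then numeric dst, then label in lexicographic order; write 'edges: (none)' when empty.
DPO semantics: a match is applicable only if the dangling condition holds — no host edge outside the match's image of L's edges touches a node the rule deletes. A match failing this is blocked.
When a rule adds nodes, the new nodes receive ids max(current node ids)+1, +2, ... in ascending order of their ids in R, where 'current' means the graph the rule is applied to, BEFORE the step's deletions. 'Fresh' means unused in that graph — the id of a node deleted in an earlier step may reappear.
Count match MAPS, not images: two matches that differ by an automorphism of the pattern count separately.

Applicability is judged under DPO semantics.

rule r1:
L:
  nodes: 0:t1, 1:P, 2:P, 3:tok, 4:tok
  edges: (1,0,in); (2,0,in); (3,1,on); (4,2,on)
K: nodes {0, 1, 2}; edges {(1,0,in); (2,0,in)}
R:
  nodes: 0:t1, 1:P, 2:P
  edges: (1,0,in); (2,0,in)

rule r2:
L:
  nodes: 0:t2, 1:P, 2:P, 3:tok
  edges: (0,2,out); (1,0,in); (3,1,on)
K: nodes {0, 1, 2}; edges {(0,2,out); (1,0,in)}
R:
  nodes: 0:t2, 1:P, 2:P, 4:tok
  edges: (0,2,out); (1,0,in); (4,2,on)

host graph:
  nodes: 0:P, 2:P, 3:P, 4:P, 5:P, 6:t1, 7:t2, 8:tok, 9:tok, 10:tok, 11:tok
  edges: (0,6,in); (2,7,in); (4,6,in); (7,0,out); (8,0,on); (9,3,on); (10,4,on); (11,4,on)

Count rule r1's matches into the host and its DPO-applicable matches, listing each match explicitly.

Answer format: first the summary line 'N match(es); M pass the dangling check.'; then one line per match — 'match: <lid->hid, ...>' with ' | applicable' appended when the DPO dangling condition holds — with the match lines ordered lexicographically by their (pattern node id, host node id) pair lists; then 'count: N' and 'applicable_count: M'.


4 match(es); 4 pass the dangling check.
match: 0->6, 1->0, 2->4, 3->8, 4->10 | applicable
match: 0->6, 1->0, 2->4, 3->8, 4->11 | applicable
match: 0->6, 1->4, 2->0, 3->10, 4->8 | applicable
match: 0->6, 1->4, 2->0, 3->11, 4->8 | applicable
count: 4
applicable_count: 4


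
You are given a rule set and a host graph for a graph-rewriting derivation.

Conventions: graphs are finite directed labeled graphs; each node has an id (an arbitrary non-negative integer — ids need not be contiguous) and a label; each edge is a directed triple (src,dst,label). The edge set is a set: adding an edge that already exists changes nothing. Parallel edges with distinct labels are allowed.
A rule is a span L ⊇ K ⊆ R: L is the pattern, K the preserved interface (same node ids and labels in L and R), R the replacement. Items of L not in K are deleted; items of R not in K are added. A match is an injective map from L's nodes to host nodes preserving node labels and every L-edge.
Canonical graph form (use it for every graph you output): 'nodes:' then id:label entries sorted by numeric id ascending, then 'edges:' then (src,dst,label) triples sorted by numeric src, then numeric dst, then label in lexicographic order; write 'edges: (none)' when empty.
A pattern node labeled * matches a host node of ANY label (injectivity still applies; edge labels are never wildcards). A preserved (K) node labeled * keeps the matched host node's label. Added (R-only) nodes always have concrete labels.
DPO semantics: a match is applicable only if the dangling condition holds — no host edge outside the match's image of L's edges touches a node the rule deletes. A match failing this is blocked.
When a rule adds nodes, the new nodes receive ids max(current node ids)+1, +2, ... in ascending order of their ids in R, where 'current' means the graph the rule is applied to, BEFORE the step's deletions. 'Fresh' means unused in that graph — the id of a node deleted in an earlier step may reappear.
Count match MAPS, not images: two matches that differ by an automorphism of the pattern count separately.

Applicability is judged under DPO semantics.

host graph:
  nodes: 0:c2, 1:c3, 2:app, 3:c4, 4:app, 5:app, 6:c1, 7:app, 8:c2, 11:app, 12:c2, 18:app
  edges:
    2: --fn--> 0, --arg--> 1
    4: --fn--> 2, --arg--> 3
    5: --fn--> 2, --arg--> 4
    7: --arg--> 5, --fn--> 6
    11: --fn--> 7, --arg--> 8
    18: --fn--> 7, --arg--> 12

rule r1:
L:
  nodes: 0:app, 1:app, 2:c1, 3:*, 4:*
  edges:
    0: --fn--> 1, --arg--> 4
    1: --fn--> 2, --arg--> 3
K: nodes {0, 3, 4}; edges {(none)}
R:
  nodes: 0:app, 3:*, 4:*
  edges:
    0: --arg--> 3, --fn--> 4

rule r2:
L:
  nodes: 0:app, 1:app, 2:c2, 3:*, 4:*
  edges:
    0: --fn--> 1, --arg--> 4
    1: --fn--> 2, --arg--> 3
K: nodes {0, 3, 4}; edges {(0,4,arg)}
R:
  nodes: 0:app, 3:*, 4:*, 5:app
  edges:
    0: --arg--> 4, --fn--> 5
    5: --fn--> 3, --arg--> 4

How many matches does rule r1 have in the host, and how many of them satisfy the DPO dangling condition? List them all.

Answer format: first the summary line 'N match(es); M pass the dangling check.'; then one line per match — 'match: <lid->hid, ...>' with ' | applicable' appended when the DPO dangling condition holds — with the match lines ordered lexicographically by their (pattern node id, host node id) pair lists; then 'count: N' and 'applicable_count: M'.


2 match(es); 0 pass the dangling check.
match: 0->11, 1->7, 2->6, 3->5, 4->8
match: 0->18, 1->7, 2->6, 3->5, 4->12
count: 2
applicable_count: 0


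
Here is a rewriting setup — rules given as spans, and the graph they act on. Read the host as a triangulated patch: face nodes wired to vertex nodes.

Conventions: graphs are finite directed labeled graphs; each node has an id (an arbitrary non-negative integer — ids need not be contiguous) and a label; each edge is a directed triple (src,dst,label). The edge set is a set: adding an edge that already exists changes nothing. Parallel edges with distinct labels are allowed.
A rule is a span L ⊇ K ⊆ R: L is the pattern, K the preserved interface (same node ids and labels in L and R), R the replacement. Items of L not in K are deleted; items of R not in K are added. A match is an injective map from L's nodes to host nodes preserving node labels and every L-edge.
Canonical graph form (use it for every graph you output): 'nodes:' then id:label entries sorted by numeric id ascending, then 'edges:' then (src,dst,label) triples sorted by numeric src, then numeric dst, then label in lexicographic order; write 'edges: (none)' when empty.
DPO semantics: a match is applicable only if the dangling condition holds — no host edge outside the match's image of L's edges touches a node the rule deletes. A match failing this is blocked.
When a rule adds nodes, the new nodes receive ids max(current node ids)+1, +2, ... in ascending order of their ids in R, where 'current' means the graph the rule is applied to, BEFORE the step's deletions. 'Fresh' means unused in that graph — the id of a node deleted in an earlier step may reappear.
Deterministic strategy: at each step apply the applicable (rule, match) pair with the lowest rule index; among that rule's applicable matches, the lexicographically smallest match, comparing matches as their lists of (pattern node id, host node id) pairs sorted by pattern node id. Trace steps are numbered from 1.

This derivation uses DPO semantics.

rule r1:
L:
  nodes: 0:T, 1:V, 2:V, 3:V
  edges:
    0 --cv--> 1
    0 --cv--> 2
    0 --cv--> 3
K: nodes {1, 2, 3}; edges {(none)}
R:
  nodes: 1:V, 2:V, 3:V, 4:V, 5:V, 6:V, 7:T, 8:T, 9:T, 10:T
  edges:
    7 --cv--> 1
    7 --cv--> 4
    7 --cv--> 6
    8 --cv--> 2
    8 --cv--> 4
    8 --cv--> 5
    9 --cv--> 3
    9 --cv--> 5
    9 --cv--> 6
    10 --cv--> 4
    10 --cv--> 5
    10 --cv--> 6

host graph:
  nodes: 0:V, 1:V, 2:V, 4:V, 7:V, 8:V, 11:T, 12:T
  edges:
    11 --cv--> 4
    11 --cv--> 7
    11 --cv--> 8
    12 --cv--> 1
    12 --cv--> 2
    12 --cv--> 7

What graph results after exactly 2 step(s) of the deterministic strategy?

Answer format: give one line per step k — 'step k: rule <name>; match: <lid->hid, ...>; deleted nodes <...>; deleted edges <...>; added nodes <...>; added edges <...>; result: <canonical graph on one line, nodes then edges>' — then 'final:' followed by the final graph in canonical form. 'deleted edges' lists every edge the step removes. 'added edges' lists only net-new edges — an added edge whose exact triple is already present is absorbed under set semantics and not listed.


step 1: rule r1; match: 0->11, 1->4, 2->7, 3->8; deleted nodes 11; deleted edges (11,4,cv); (11,7,cv); (11,8,cv); added nodes 13, 14, 15, 16, 17, 18, 19; added edges (16,4,cv); (16,13,cv); (16,15,cv); (17,7,cv); (17,13,cv); (17,14,cv); (18,8,cv); (18,14,cv); (18,15,cv); (19,13,cv); (19,14,cv); (19,15,cv); result: nodes: 0:V, 1:V, 2:V, 4:V, 7:V, 8:V, 12:T, 13:V, 14:V, 15:V, 16:T, 17:T, 18:T, 19:T edges: (12,1,cv); (12,2,cv); (12,7,cv); (16,4,cv); (16,13,cv); (16,15,cv); (17,7,cv); (17,13,cv); (17,14,cv); (18,8,cv); (18,14,cv); (18,15,cv); (19,13,cv); (19,14,cv); (19,15,cv)
step 2: rule r1; match: 0->12, 1->1, 2->2, 3->7; deleted nodes 12; deleted edges (12,1,cv); (12,2,cv); (12,7,cv); added nodes 20, 21, 22, 23, 24, 25, 26; added edges (23,1,cv); (23,20,cv); (23,22,cv); (24,2,cv); (24,20,cv); (24,21,cv); (25,7,cv); (25,21,cv); (25,22,cv); (26,20,cv); (26,21,cv); (26,22,cv); result: nodes: 0:V, 1:V, 2:V, 4:V, 7:V, 8:V, 13:V, 14:V, 15:V, 16:T, 17:T, 18:T, 19:T, 20:V, 21:V, 22:V, 23:T, 24:T, 25:T, 26:T edges: (16,4,cv); (16,13,cv); (16,15,cv); (17,7,cv); (17,13,cv); (17,14,cv); (18,8,cv); (18,14,cv); (18,15,cv); (19,13,cv); (19,14,cv); (19,15,cv); (23,1,cv); (23,20,cv); (23,22,cv); (24,2,cv); (24,20,cv); (24,21,cv); (25,7,cv); (25,21,cv); (25,22,cv); (26,20,cv); (26,21,cv); (26,22,cv)
final:
nodes: 0:V, 1:V, 2:V, 4:V, 7:V, 8:V, 13:V, 14:V, 15:V, 16:T, 17:T, 18:T, 19:T, 20:V, 21:V, 22:V, 23:T, 24:T, 25:T, 26:T
edges: (16,4,cv); (16,13,cv); (16,15,cv); (17,7,cv); (17,13,cv); (17,14,cv); (18,8,cv); (18,14,cv); (18,15,cv); (19,13,cv); (19,14,cv); (19,15,cv); (23,1,cv); (23,20,cv); (23,22,cv); (24,2,cv); (24,20,cv); (24,21,cv); (25,7,cv); (25,21,cv); (25,22,cv); (26,20,cv); (26,21,cv); (26,22,cv)
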